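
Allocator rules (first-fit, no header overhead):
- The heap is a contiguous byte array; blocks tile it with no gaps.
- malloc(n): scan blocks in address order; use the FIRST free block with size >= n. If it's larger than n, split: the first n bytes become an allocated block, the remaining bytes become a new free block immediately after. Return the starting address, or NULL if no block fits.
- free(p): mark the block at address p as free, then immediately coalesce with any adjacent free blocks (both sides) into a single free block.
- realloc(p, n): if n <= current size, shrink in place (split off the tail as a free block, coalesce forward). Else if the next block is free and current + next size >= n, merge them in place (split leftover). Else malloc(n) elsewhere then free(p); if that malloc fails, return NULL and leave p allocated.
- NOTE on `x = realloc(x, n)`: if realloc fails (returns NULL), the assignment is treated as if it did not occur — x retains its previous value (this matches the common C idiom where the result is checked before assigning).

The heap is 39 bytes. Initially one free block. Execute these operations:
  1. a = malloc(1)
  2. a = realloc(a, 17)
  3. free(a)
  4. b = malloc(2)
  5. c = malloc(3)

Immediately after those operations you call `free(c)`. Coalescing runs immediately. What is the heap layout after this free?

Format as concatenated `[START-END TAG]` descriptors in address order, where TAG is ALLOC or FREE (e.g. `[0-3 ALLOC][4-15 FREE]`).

Op 1: a = malloc(1) -> a = 0; heap: [0-0 ALLOC][1-38 FREE]
Op 2: a = realloc(a, 17) -> a = 0; heap: [0-16 ALLOC][17-38 FREE]
Op 3: free(a) -> (freed a); heap: [0-38 FREE]
Op 4: b = malloc(2) -> b = 0; heap: [0-1 ALLOC][2-38 FREE]
Op 5: c = malloc(3) -> c = 2; heap: [0-1 ALLOC][2-4 ALLOC][5-38 FREE]
free(c): c = 2 -> block [2-4 ALLOC]; mark free, coalesce with adjacent free neighbors -> [0-1 ALLOC][2-38 FREE]

Answer: [0-1 ALLOC][2-38 FREE]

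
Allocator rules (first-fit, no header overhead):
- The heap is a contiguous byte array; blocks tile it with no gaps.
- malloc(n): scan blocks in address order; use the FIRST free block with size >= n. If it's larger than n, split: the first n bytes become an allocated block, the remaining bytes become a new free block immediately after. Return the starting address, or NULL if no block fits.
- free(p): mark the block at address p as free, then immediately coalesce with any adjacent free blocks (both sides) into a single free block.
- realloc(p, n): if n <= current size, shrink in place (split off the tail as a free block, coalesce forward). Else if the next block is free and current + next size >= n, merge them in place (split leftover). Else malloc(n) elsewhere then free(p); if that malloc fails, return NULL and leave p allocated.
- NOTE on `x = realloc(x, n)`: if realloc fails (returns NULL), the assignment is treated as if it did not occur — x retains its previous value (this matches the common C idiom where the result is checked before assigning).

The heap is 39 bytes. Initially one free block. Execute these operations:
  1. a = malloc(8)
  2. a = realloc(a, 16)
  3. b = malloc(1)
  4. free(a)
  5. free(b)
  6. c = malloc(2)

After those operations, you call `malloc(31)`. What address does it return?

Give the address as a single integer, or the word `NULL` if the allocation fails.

Op 1: a = malloc(8) -> a = 0; heap: [0-7 ALLOC][8-38 FREE]
Op 2: a = realloc(a, 16) -> a = 0; heap: [0-15 ALLOC][16-38 FREE]
Op 3: b = malloc(1) -> b = 16; heap: [0-15 ALLOC][16-16 ALLOC][17-38 FREE]
Op 4: free(a) -> (freed a); heap: [0-15 FREE][16-16 ALLOC][17-38 FREE]
Op 5: free(b) -> (freed b); heap: [0-38 FREE]
Op 6: c = malloc(2) -> c = 0; heap: [0-1 ALLOC][2-38 FREE]
malloc(31): first-fit scan over [0-1 ALLOC][2-38 FREE] -> 2

Answer: 2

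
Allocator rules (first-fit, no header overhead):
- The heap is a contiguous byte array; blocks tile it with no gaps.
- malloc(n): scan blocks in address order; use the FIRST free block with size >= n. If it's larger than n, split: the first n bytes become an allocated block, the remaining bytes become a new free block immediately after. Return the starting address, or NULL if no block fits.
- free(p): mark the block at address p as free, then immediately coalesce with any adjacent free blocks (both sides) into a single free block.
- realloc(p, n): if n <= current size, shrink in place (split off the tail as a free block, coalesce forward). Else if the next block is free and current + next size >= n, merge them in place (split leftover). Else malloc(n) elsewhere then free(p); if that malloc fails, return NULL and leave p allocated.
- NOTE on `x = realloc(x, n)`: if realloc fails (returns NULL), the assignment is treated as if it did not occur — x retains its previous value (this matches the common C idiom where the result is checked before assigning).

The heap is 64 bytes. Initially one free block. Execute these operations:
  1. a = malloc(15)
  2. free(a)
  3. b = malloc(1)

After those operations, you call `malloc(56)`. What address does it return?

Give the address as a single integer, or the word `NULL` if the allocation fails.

Op 1: a = malloc(15) -> a = 0; heap: [0-14 ALLOC][15-63 FREE]
Op 2: free(a) -> (freed a); heap: [0-63 FREE]
Op 3: b = malloc(1) -> b = 0; heap: [0-0 ALLOC][1-63 FREE]
malloc(56): first-fit scan over [0-0 ALLOC][1-63 FREE] -> 1

Answer: 1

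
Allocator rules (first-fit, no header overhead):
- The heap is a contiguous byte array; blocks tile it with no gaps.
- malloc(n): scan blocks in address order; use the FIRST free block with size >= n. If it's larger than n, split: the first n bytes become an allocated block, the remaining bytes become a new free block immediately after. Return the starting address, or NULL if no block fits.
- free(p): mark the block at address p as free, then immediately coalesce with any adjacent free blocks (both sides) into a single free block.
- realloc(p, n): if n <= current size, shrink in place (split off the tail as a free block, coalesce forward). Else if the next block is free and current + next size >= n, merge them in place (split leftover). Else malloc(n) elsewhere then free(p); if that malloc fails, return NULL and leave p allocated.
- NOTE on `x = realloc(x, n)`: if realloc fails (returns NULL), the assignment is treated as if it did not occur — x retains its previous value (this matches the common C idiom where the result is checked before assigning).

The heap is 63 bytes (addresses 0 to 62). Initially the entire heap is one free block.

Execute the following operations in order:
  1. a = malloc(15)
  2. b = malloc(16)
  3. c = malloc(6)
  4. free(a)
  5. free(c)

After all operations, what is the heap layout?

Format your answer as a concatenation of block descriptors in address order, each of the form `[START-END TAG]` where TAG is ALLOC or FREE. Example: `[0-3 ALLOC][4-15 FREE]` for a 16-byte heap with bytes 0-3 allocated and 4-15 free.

Answer: [0-14 FREE][15-30 ALLOC][31-62 FREE]

Derivation:
Op 1: a = malloc(15) -> a = 0; heap: [0-14 ALLOC][15-62 FREE]
Op 2: b = malloc(16) -> b = 15; heap: [0-14 ALLOC][15-30 ALLOC][31-62 FREE]
Op 3: c = malloc(6) -> c = 31; heap: [0-14 ALLOC][15-30 ALLOC][31-36 ALLOC][37-62 FREE]
Op 4: free(a) -> (freed a); heap: [0-14 FREE][15-30 ALLOC][31-36 ALLOC][37-62 FREE]
Op 5: free(c) -> (freed c); heap: [0-14 FREE][15-30 ALLOC][31-62 FREE]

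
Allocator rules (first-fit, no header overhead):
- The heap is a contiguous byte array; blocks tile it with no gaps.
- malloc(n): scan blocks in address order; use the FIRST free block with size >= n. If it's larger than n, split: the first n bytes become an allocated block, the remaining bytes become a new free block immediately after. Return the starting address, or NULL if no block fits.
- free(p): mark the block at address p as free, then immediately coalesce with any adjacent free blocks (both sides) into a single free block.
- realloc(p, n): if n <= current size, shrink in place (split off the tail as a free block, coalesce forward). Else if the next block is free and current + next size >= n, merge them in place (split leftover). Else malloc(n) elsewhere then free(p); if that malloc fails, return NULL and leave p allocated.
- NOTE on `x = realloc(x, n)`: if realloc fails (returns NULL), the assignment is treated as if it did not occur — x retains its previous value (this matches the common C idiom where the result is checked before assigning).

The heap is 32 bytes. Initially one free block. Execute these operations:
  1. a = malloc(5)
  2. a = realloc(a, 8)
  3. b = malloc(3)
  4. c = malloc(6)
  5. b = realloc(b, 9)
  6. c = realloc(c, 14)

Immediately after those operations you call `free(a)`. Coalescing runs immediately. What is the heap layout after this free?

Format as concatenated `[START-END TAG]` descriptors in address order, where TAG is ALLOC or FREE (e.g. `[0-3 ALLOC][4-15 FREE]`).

Answer: [0-10 FREE][11-16 ALLOC][17-25 ALLOC][26-31 FREE]

Derivation:
Op 1: a = malloc(5) -> a = 0; heap: [0-4 ALLOC][5-31 FREE]
Op 2: a = realloc(a, 8) -> a = 0; heap: [0-7 ALLOC][8-31 FREE]
Op 3: b = malloc(3) -> b = 8; heap: [0-7 ALLOC][8-10 ALLOC][11-31 FREE]
Op 4: c = malloc(6) -> c = 11; heap: [0-7 ALLOC][8-10 ALLOC][11-16 ALLOC][17-31 FREE]
Op 5: b = realloc(b, 9) -> b = 17; heap: [0-7 ALLOC][8-10 FREE][11-16 ALLOC][17-25 ALLOC][26-31 FREE]
Op 6: c = realloc(c, 14) -> NULL (c unchanged); heap: [0-7 ALLOC][8-10 FREE][11-16 ALLOC][17-25 ALLOC][26-31 FREE]
free(a): a = 0 -> block [0-7 ALLOC]; mark free, coalesce with adjacent free neighbors -> [0-10 FREE][11-16 ALLOC][17-25 ALLOC][26-31 FREE]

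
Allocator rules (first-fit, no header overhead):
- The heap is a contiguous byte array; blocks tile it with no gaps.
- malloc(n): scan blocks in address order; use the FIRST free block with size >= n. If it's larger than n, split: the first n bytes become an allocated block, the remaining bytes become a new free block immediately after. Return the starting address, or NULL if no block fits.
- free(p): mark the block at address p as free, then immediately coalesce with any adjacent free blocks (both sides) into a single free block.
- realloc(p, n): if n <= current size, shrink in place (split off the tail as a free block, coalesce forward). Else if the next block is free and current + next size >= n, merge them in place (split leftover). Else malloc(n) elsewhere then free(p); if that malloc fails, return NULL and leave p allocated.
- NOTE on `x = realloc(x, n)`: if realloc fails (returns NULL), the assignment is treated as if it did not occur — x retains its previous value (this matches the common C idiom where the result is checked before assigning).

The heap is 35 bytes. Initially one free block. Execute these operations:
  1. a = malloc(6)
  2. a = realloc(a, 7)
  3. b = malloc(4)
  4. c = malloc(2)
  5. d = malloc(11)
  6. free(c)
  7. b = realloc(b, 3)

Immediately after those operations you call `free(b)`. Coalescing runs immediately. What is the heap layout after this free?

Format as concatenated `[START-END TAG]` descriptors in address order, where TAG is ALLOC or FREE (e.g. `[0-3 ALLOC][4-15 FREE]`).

Answer: [0-6 ALLOC][7-12 FREE][13-23 ALLOC][24-34 FREE]

Derivation:
Op 1: a = malloc(6) -> a = 0; heap: [0-5 ALLOC][6-34 FREE]
Op 2: a = realloc(a, 7) -> a = 0; heap: [0-6 ALLOC][7-34 FREE]
Op 3: b = malloc(4) -> b = 7; heap: [0-6 ALLOC][7-10 ALLOC][11-34 FREE]
Op 4: c = malloc(2) -> c = 11; heap: [0-6 ALLOC][7-10 ALLOC][11-12 ALLOC][13-34 FREE]
Op 5: d = malloc(11) -> d = 13; heap: [0-6 ALLOC][7-10 ALLOC][11-12 ALLOC][13-23 ALLOC][24-34 FREE]
Op 6: free(c) -> (freed c); heap: [0-6 ALLOC][7-10 ALLOC][11-12 FREE][13-23 ALLOC][24-34 FREE]
Op 7: b = realloc(b, 3) -> b = 7; heap: [0-6 ALLOC][7-9 ALLOC][10-12 FREE][13-23 ALLOC][24-34 FREE]
free(b): b = 7 -> block [7-9 ALLOC]; mark free, coalesce with adjacent free neighbors -> [0-6 ALLOC][7-12 FREE][13-23 ALLOC][24-34 FREE]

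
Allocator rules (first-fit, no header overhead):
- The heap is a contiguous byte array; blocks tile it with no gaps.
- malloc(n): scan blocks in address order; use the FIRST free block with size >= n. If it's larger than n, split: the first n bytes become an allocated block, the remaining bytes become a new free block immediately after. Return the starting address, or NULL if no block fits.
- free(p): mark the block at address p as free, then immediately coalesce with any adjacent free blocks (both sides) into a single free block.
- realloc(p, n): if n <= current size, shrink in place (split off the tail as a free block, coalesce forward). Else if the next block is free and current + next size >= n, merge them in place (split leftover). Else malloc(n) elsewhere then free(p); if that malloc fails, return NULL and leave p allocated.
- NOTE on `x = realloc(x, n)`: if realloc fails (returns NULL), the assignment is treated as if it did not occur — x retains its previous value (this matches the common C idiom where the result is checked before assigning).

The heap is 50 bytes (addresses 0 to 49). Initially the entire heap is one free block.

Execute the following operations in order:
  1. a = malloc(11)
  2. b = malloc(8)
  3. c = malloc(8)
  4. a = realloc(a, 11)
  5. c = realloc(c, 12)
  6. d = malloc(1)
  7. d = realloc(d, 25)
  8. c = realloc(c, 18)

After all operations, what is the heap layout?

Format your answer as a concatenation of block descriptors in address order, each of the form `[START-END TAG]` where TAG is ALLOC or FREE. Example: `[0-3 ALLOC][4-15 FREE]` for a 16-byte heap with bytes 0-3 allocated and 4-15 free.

Answer: [0-10 ALLOC][11-18 ALLOC][19-30 FREE][31-31 ALLOC][32-49 ALLOC]

Derivation:
Op 1: a = malloc(11) -> a = 0; heap: [0-10 ALLOC][11-49 FREE]
Op 2: b = malloc(8) -> b = 11; heap: [0-10 ALLOC][11-18 ALLOC][19-49 FREE]
Op 3: c = malloc(8) -> c = 19; heap: [0-10 ALLOC][11-18 ALLOC][19-26 ALLOC][27-49 FREE]
Op 4: a = realloc(a, 11) -> a = 0; heap: [0-10 ALLOC][11-18 ALLOC][19-26 ALLOC][27-49 FREE]
Op 5: c = realloc(c, 12) -> c = 19; heap: [0-10 ALLOC][11-18 ALLOC][19-30 ALLOC][31-49 FREE]
Op 6: d = malloc(1) -> d = 31; heap: [0-10 ALLOC][11-18 ALLOC][19-30 ALLOC][31-31 ALLOC][32-49 FREE]
Op 7: d = realloc(d, 25) -> NULL (d unchanged); heap: [0-10 ALLOC][11-18 ALLOC][19-30 ALLOC][31-31 ALLOC][32-49 FREE]
Op 8: c = realloc(c, 18) -> c = 32; heap: [0-10 ALLOC][11-18 ALLOC][19-30 FREE][31-31 ALLOC][32-49 ALLOC]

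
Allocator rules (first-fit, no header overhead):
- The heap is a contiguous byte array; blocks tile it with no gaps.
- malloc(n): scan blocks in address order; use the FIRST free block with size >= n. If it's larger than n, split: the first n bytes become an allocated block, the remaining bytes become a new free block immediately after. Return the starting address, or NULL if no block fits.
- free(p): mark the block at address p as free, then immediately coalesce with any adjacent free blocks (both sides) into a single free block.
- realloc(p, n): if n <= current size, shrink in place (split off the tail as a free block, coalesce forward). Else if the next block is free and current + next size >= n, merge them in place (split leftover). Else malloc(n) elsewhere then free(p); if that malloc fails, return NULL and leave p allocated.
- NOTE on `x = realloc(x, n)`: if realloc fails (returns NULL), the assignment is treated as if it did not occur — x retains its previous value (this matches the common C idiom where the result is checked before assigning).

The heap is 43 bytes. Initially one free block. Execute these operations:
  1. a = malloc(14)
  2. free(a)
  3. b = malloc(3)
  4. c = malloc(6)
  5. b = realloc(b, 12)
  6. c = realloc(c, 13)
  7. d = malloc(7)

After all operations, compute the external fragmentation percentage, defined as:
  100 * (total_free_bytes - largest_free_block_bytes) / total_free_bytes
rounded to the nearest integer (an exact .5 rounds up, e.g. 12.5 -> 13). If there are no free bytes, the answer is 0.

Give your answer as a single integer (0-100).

Answer: 18

Derivation:
Op 1: a = malloc(14) -> a = 0; heap: [0-13 ALLOC][14-42 FREE]
Op 2: free(a) -> (freed a); heap: [0-42 FREE]
Op 3: b = malloc(3) -> b = 0; heap: [0-2 ALLOC][3-42 FREE]
Op 4: c = malloc(6) -> c = 3; heap: [0-2 ALLOC][3-8 ALLOC][9-42 FREE]
Op 5: b = realloc(b, 12) -> b = 9; heap: [0-2 FREE][3-8 ALLOC][9-20 ALLOC][21-42 FREE]
Op 6: c = realloc(c, 13) -> c = 21; heap: [0-8 FREE][9-20 ALLOC][21-33 ALLOC][34-42 FREE]
Op 7: d = malloc(7) -> d = 0; heap: [0-6 ALLOC][7-8 FREE][9-20 ALLOC][21-33 ALLOC][34-42 FREE]
Free blocks: [2 9] total_free=11 largest=9 -> 100*(11-9)/11 = 200/11 ≈ 18.182 -> rounds to 18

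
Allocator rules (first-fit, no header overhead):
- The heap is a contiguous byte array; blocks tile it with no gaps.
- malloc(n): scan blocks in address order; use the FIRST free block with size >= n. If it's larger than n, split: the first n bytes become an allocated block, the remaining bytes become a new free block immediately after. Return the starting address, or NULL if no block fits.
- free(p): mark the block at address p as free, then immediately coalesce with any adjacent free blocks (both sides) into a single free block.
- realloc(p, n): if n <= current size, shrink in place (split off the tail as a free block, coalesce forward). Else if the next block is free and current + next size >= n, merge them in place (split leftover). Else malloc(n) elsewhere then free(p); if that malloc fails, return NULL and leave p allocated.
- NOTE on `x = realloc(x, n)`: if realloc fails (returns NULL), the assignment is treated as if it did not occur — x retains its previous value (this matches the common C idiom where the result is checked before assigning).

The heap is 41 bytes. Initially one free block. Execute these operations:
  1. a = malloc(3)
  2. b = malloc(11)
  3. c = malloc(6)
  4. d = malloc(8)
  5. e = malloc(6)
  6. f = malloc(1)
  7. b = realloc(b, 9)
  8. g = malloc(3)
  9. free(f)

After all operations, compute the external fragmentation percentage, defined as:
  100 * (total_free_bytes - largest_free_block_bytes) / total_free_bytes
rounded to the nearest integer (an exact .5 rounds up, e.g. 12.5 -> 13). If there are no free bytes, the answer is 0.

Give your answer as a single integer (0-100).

Op 1: a = malloc(3) -> a = 0; heap: [0-2 ALLOC][3-40 FREE]
Op 2: b = malloc(11) -> b = 3; heap: [0-2 ALLOC][3-13 ALLOC][14-40 FREE]
Op 3: c = malloc(6) -> c = 14; heap: [0-2 ALLOC][3-13 ALLOC][14-19 ALLOC][20-40 FREE]
Op 4: d = malloc(8) -> d = 20; heap: [0-2 ALLOC][3-13 ALLOC][14-19 ALLOC][20-27 ALLOC][28-40 FREE]
Op 5: e = malloc(6) -> e = 28; heap: [0-2 ALLOC][3-13 ALLOC][14-19 ALLOC][20-27 ALLOC][28-33 ALLOC][34-40 FREE]
Op 6: f = malloc(1) -> f = 34; heap: [0-2 ALLOC][3-13 ALLOC][14-19 ALLOC][20-27 ALLOC][28-33 ALLOC][34-34 ALLOC][35-40 FREE]
Op 7: b = realloc(b, 9) -> b = 3; heap: [0-2 ALLOC][3-11 ALLOC][12-13 FREE][14-19 ALLOC][20-27 ALLOC][28-33 ALLOC][34-34 ALLOC][35-40 FREE]
Op 8: g = malloc(3) -> g = 35; heap: [0-2 ALLOC][3-11 ALLOC][12-13 FREE][14-19 ALLOC][20-27 ALLOC][28-33 ALLOC][34-34 ALLOC][35-37 ALLOC][38-40 FREE]
Op 9: free(f) -> (freed f); heap: [0-2 ALLOC][3-11 ALLOC][12-13 FREE][14-19 ALLOC][20-27 ALLOC][28-33 ALLOC][34-34 FREE][35-37 ALLOC][38-40 FREE]
Free blocks: [2 1 3] total_free=6 largest=3 -> 100*(6-3)/6 = 300/6 = 50

Answer: 50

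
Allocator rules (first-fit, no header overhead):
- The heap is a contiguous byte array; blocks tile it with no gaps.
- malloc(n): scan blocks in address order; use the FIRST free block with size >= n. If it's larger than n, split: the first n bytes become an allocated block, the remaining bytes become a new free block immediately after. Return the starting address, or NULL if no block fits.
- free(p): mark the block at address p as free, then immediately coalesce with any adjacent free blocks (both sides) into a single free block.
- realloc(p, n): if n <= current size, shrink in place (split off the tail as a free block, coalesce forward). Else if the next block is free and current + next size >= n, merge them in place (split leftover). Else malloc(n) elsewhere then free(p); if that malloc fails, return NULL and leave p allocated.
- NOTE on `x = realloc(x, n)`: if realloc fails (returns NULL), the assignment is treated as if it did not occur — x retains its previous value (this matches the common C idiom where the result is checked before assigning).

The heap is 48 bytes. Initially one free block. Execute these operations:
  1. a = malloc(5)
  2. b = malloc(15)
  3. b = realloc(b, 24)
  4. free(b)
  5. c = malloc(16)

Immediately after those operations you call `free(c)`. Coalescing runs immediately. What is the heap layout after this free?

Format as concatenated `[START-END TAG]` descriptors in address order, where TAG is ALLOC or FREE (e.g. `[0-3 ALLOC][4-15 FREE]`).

Op 1: a = malloc(5) -> a = 0; heap: [0-4 ALLOC][5-47 FREE]
Op 2: b = malloc(15) -> b = 5; heap: [0-4 ALLOC][5-19 ALLOC][20-47 FREE]
Op 3: b = realloc(b, 24) -> b = 5; heap: [0-4 ALLOC][5-28 ALLOC][29-47 FREE]
Op 4: free(b) -> (freed b); heap: [0-4 ALLOC][5-47 FREE]
Op 5: c = malloc(16) -> c = 5; heap: [0-4 ALLOC][5-20 ALLOC][21-47 FREE]
free(c): c = 5 -> block [5-20 ALLOC]; mark free, coalesce with adjacent free neighbors -> [0-4 ALLOC][5-47 FREE]

Answer: [0-4 ALLOC][5-47 FREE]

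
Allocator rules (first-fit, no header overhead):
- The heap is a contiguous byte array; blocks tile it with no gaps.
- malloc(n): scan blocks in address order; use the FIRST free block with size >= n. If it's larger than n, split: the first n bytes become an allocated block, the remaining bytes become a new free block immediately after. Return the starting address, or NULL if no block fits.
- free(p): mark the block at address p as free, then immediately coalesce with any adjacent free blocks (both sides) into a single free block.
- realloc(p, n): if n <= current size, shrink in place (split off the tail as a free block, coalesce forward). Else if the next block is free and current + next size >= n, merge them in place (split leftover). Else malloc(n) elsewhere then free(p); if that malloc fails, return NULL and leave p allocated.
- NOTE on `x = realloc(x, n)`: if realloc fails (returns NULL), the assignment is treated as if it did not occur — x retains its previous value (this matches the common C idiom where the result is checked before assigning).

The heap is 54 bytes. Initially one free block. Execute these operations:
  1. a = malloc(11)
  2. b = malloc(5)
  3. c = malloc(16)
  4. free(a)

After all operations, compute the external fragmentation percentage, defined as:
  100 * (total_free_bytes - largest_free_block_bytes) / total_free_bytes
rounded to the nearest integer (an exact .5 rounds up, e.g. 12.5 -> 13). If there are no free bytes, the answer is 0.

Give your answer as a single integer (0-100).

Answer: 33

Derivation:
Op 1: a = malloc(11) -> a = 0; heap: [0-10 ALLOC][11-53 FREE]
Op 2: b = malloc(5) -> b = 11; heap: [0-10 ALLOC][11-15 ALLOC][16-53 FREE]
Op 3: c = malloc(16) -> c = 16; heap: [0-10 ALLOC][11-15 ALLOC][16-31 ALLOC][32-53 FREE]
Op 4: free(a) -> (freed a); heap: [0-10 FREE][11-15 ALLOC][16-31 ALLOC][32-53 FREE]
Free blocks: [11 22] total_free=33 largest=22 -> 100*(33-22)/33 = 1100/33 ≈ 33.333 -> rounds to 33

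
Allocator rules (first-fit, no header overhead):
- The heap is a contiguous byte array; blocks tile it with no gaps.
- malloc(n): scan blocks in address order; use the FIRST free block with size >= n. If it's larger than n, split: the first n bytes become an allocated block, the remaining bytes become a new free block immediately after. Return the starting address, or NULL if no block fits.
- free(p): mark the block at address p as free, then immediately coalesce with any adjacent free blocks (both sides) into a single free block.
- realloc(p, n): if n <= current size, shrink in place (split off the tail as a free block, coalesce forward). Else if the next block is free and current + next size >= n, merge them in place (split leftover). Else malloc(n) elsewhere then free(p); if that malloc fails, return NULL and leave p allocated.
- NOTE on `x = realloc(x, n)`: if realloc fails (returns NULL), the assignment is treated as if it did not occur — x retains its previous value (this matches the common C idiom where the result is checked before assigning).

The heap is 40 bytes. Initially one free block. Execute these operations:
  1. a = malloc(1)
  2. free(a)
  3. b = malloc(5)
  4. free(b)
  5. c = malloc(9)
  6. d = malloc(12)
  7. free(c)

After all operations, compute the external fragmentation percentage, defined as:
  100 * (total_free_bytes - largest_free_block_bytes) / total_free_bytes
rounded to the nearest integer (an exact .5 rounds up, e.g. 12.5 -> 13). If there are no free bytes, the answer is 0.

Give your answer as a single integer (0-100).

Op 1: a = malloc(1) -> a = 0; heap: [0-0 ALLOC][1-39 FREE]
Op 2: free(a) -> (freed a); heap: [0-39 FREE]
Op 3: b = malloc(5) -> b = 0; heap: [0-4 ALLOC][5-39 FREE]
Op 4: free(b) -> (freed b); heap: [0-39 FREE]
Op 5: c = malloc(9) -> c = 0; heap: [0-8 ALLOC][9-39 FREE]
Op 6: d = malloc(12) -> d = 9; heap: [0-8 ALLOC][9-20 ALLOC][21-39 FREE]
Op 7: free(c) -> (freed c); heap: [0-8 FREE][9-20 ALLOC][21-39 FREE]
Free blocks: [9 19] total_free=28 largest=19 -> 100*(28-19)/28 = 900/28 ≈ 32.143 -> rounds to 32

Answer: 32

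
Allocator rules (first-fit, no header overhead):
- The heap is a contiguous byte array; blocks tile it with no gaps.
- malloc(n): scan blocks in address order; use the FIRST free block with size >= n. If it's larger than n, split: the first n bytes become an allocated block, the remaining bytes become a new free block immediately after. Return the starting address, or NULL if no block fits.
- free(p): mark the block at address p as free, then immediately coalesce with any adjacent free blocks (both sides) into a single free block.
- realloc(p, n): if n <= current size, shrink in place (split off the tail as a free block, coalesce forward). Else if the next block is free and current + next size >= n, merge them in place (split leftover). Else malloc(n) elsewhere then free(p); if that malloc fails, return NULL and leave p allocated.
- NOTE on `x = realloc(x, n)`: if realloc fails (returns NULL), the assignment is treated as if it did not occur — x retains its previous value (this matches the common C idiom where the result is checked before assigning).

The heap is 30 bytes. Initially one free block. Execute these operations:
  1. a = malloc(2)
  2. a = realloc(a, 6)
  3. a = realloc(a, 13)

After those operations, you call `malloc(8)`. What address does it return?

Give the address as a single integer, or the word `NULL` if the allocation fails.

Op 1: a = malloc(2) -> a = 0; heap: [0-1 ALLOC][2-29 FREE]
Op 2: a = realloc(a, 6) -> a = 0; heap: [0-5 ALLOC][6-29 FREE]
Op 3: a = realloc(a, 13) -> a = 0; heap: [0-12 ALLOC][13-29 FREE]
malloc(8): first-fit scan over [0-12 ALLOC][13-29 FREE] -> 13

Answer: 13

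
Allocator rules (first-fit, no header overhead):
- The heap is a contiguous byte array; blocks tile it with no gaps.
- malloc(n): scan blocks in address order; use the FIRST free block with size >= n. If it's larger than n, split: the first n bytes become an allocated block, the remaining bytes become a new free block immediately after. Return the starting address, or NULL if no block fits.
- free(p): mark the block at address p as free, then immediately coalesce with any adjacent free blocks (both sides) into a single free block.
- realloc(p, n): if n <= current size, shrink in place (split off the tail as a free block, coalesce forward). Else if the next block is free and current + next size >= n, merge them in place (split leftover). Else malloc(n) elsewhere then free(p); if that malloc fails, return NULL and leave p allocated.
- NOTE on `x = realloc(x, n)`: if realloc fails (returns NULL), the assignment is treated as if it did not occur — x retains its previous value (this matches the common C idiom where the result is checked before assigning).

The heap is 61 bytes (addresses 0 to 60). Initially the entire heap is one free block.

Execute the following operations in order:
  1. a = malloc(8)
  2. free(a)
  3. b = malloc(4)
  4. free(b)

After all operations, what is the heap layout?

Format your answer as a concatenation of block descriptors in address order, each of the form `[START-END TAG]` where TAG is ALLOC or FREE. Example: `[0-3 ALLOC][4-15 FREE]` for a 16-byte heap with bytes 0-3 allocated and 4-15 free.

Answer: [0-60 FREE]

Derivation:
Op 1: a = malloc(8) -> a = 0; heap: [0-7 ALLOC][8-60 FREE]
Op 2: free(a) -> (freed a); heap: [0-60 FREE]
Op 3: b = malloc(4) -> b = 0; heap: [0-3 ALLOC][4-60 FREE]
Op 4: free(b) -> (freed b); heap: [0-60 FREE]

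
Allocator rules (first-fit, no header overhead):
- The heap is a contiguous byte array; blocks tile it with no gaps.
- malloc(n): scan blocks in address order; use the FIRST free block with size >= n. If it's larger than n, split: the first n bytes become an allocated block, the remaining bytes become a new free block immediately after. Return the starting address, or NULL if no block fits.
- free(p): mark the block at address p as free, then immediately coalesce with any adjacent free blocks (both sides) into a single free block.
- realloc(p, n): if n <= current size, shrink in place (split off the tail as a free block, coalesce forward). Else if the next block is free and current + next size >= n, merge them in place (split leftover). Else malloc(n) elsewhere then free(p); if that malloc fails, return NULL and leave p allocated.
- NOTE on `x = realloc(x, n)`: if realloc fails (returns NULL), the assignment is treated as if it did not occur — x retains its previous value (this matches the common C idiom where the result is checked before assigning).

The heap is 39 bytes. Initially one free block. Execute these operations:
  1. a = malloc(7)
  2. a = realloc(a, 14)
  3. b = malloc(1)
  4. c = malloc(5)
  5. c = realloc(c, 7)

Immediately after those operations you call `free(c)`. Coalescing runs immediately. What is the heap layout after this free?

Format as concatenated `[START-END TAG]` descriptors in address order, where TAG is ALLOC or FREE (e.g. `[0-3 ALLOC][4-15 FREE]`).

Answer: [0-13 ALLOC][14-14 ALLOC][15-38 FREE]

Derivation:
Op 1: a = malloc(7) -> a = 0; heap: [0-6 ALLOC][7-38 FREE]
Op 2: a = realloc(a, 14) -> a = 0; heap: [0-13 ALLOC][14-38 FREE]
Op 3: b = malloc(1) -> b = 14; heap: [0-13 ALLOC][14-14 ALLOC][15-38 FREE]
Op 4: c = malloc(5) -> c = 15; heap: [0-13 ALLOC][14-14 ALLOC][15-19 ALLOC][20-38 FREE]
Op 5: c = realloc(c, 7) -> c = 15; heap: [0-13 ALLOC][14-14 ALLOC][15-21 ALLOC][22-38 FREE]
free(c): c = 15 -> block [15-21 ALLOC]; mark free, coalesce with adjacent free neighbors -> [0-13 ALLOC][14-14 ALLOC][15-38 FREE]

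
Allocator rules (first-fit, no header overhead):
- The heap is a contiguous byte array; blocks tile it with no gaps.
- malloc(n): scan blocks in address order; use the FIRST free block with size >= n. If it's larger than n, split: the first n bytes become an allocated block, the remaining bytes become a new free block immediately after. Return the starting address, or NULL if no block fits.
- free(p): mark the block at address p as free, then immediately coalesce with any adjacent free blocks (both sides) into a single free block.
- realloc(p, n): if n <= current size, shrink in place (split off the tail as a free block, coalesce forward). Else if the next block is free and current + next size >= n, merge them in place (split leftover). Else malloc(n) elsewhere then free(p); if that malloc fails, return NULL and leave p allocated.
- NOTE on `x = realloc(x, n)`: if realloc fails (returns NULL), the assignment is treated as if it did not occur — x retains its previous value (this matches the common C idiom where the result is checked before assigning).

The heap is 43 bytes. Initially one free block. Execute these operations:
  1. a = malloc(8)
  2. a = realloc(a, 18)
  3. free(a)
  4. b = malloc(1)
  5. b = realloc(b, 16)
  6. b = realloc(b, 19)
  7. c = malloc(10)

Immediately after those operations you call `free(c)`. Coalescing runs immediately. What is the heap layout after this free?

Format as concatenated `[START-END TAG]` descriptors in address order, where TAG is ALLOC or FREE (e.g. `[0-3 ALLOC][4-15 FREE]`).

Op 1: a = malloc(8) -> a = 0; heap: [0-7 ALLOC][8-42 FREE]
Op 2: a = realloc(a, 18) -> a = 0; heap: [0-17 ALLOC][18-42 FREE]
Op 3: free(a) -> (freed a); heap: [0-42 FREE]
Op 4: b = malloc(1) -> b = 0; heap: [0-0 ALLOC][1-42 FREE]
Op 5: b = realloc(b, 16) -> b = 0; heap: [0-15 ALLOC][16-42 FREE]
Op 6: b = realloc(b, 19) -> b = 0; heap: [0-18 ALLOC][19-42 FREE]
Op 7: c = malloc(10) -> c = 19; heap: [0-18 ALLOC][19-28 ALLOC][29-42 FREE]
free(c): c = 19 -> block [19-28 ALLOC]; mark free, coalesce with adjacent free neighbors -> [0-18 ALLOC][19-42 FREE]

Answer: [0-18 ALLOC][19-42 FREE]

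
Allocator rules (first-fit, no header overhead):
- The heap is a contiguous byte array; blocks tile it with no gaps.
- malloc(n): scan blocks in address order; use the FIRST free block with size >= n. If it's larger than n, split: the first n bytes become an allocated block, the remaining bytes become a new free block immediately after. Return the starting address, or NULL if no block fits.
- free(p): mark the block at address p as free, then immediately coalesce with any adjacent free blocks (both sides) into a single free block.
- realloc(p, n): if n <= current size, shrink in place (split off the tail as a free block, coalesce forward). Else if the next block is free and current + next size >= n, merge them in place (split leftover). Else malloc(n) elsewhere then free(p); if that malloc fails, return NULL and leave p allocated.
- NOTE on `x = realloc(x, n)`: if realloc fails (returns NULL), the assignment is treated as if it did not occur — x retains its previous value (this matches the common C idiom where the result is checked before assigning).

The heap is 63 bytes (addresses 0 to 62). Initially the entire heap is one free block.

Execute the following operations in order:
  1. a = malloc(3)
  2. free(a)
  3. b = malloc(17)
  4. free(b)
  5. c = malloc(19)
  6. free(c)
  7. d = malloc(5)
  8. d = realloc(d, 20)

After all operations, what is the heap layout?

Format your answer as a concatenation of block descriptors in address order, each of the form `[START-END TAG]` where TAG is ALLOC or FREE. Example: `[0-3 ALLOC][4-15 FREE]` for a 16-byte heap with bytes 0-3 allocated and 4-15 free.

Answer: [0-19 ALLOC][20-62 FREE]

Derivation:
Op 1: a = malloc(3) -> a = 0; heap: [0-2 ALLOC][3-62 FREE]
Op 2: free(a) -> (freed a); heap: [0-62 FREE]
Op 3: b = malloc(17) -> b = 0; heap: [0-16 ALLOC][17-62 FREE]
Op 4: free(b) -> (freed b); heap: [0-62 FREE]
Op 5: c = malloc(19) -> c = 0; heap: [0-18 ALLOC][19-62 FREE]
Op 6: free(c) -> (freed c); heap: [0-62 FREE]
Op 7: d = malloc(5) -> d = 0; heap: [0-4 ALLOC][5-62 FREE]
Op 8: d = realloc(d, 20) -> d = 0; heap: [0-19 ALLOC][20-62 FREE]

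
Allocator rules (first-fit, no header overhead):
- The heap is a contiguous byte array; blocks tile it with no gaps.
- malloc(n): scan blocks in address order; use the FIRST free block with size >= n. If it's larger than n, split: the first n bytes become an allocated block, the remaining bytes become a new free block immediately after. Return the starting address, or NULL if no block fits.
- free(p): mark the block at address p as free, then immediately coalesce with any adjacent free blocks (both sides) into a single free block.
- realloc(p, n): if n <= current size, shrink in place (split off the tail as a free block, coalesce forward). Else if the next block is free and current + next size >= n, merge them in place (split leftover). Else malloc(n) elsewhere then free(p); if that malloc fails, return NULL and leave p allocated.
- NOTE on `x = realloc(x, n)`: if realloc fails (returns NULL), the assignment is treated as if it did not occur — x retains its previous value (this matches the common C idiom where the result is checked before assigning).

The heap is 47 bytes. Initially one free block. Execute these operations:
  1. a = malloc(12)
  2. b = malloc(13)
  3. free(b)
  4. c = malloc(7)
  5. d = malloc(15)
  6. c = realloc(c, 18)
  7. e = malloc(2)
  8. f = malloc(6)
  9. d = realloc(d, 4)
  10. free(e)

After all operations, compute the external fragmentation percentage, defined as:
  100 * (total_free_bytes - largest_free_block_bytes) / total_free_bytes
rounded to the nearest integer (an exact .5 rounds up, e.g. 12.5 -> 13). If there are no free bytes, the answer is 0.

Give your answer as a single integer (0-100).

Answer: 28

Derivation:
Op 1: a = malloc(12) -> a = 0; heap: [0-11 ALLOC][12-46 FREE]
Op 2: b = malloc(13) -> b = 12; heap: [0-11 ALLOC][12-24 ALLOC][25-46 FREE]
Op 3: free(b) -> (freed b); heap: [0-11 ALLOC][12-46 FREE]
Op 4: c = malloc(7) -> c = 12; heap: [0-11 ALLOC][12-18 ALLOC][19-46 FREE]
Op 5: d = malloc(15) -> d = 19; heap: [0-11 ALLOC][12-18 ALLOC][19-33 ALLOC][34-46 FREE]
Op 6: c = realloc(c, 18) -> NULL (c unchanged); heap: [0-11 ALLOC][12-18 ALLOC][19-33 ALLOC][34-46 FREE]
Op 7: e = malloc(2) -> e = 34; heap: [0-11 ALLOC][12-18 ALLOC][19-33 ALLOC][34-35 ALLOC][36-46 FREE]
Op 8: f = malloc(6) -> f = 36; heap: [0-11 ALLOC][12-18 ALLOC][19-33 ALLOC][34-35 ALLOC][36-41 ALLOC][42-46 FREE]
Op 9: d = realloc(d, 4) -> d = 19; heap: [0-11 ALLOC][12-18 ALLOC][19-22 ALLOC][23-33 FREE][34-35 ALLOC][36-41 ALLOC][42-46 FREE]
Op 10: free(e) -> (freed e); heap: [0-11 ALLOC][12-18 ALLOC][19-22 ALLOC][23-35 FREE][36-41 ALLOC][42-46 FREE]
Free blocks: [13 5] total_free=18 largest=13 -> 100*(18-13)/18 = 500/18 ≈ 27.778 -> rounds to 28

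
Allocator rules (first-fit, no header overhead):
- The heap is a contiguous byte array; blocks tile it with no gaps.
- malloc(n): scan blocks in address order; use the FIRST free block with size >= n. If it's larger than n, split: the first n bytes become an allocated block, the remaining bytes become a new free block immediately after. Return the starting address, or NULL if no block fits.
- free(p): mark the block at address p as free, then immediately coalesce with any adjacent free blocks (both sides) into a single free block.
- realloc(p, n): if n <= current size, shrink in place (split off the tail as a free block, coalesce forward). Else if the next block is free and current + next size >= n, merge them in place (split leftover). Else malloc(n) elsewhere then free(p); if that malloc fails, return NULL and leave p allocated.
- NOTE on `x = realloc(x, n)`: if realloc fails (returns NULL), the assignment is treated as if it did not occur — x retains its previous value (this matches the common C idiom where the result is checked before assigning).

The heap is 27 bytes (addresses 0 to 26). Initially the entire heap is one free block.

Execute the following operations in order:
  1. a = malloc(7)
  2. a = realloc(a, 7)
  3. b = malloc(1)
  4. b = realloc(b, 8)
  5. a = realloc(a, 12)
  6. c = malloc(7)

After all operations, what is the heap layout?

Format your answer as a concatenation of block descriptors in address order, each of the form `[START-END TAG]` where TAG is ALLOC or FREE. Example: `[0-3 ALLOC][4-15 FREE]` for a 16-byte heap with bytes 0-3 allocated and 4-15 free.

Op 1: a = malloc(7) -> a = 0; heap: [0-6 ALLOC][7-26 FREE]
Op 2: a = realloc(a, 7) -> a = 0; heap: [0-6 ALLOC][7-26 FREE]
Op 3: b = malloc(1) -> b = 7; heap: [0-6 ALLOC][7-7 ALLOC][8-26 FREE]
Op 4: b = realloc(b, 8) -> b = 7; heap: [0-6 ALLOC][7-14 ALLOC][15-26 FREE]
Op 5: a = realloc(a, 12) -> a = 15; heap: [0-6 FREE][7-14 ALLOC][15-26 ALLOC]
Op 6: c = malloc(7) -> c = 0; heap: [0-6 ALLOC][7-14 ALLOC][15-26 ALLOC]

Answer: [0-6 ALLOC][7-14 ALLOC][15-26 ALLOC]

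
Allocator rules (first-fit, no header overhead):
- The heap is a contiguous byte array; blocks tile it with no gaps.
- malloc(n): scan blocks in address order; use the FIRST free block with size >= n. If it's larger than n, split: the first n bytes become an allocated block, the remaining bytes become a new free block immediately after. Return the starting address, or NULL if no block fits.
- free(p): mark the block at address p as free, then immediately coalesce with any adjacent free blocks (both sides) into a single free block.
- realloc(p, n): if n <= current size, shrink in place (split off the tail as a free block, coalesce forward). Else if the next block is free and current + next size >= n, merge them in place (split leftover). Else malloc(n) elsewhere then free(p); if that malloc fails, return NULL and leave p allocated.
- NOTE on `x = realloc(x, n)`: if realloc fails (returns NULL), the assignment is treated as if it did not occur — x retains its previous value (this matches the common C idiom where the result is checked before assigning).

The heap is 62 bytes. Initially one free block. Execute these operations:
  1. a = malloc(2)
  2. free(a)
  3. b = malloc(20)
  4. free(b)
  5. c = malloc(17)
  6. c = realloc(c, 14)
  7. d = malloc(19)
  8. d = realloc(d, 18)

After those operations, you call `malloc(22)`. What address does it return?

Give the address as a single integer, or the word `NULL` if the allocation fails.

Op 1: a = malloc(2) -> a = 0; heap: [0-1 ALLOC][2-61 FREE]
Op 2: free(a) -> (freed a); heap: [0-61 FREE]
Op 3: b = malloc(20) -> b = 0; heap: [0-19 ALLOC][20-61 FREE]
Op 4: free(b) -> (freed b); heap: [0-61 FREE]
Op 5: c = malloc(17) -> c = 0; heap: [0-16 ALLOC][17-61 FREE]
Op 6: c = realloc(c, 14) -> c = 0; heap: [0-13 ALLOC][14-61 FREE]
Op 7: d = malloc(19) -> d = 14; heap: [0-13 ALLOC][14-32 ALLOC][33-61 FREE]
Op 8: d = realloc(d, 18) -> d = 14; heap: [0-13 ALLOC][14-31 ALLOC][32-61 FREE]
malloc(22): first-fit scan over [0-13 ALLOC][14-31 ALLOC][32-61 FREE] -> 32

Answer: 32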